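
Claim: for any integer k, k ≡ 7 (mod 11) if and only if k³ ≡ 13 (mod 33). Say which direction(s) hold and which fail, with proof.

Only the converse holds.

[⇐] The residues r modulo 33 with r³ ≡ 13 (mod 33) are exactly {7}, and each is ≡ 7 (mod 11).

[⇒] This fails: take k = 18. Then 18 ≡ 7 (mod 11), but 18³ = 5832 ≡ 24 (mod 33), not 13.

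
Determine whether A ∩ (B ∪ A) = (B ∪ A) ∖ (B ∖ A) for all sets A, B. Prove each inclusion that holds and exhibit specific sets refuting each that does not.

Forward inclusion. Let x ∈ A ∩ (B ∪ A). Then either x ∈ A and x ∉ B; or x ∈ A ∩ B. In each case x ∈ (B ∪ A) ∖ (B ∖ A), so A ∩ (B ∪ A) ⊆ (B ∪ A) ∖ (B ∖ A).

Reverse inclusion. Let x ∈ (B ∪ A) ∖ (B ∖ A). Then either x ∈ A and x ∉ B; or x ∈ A ∩ B. In each case x ∈ A ∩ (B ∪ A), so (B ∪ A) ∖ (B ∖ A) ⊆ A ∩ (B ∪ A).

Both inclusions hold.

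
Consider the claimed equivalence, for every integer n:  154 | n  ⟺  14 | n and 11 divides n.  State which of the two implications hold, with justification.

Equivalent; both directions hold.

(⟹) If 154 ∣ n, write n = 154q. Since 154 = 11·14, n = 14·(11q), so 14 ∣ n; and since 154 = 14·11, n = 11·(14q), so 11 ∣ n.

(⟸) Suppose 14 ∣ n and 11 ∣ n. Any common multiple of 14 and 11 is a multiple of their lcm; here gcd(14, 11) = 1, so lcm(14, 11) = 14·11 = 154, so 154 ∣ n.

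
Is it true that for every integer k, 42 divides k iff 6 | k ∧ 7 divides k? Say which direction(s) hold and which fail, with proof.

[⇐] Suppose 6 ∣ k and 7 ∣ k. Any common multiple of 6 and 7 is a multiple of their lcm; here gcd(6, 7) = 1, so lcm(6, 7) = 6·7 = 42, so 42 ∣ k.

[⇒] If 42 ∣ k, write k = 42q. Since 42 = 7·6, k = 6·(7q), so 6 ∣ k; and since 42 = 6·7, k = 7·(6q), so 7 ∣ k.

Both directions hold.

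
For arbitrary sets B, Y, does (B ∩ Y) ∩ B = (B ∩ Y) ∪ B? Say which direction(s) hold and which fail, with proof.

(⊆) holds; (⊇) fails.

(⟹) Let x ∈ (B ∩ Y) ∩ B. Then x ∈ B ∩ Y, from which x ∈ (B ∩ Y) ∪ B.

(⟸) This inclusion fails. Take B = {1}, Y = ∅; then 1 ∈ (B ∩ Y) ∪ B but 1 ∉ (B ∩ Y) ∩ B.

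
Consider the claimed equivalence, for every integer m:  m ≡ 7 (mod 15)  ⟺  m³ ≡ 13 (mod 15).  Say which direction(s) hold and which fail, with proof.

Equivalent; both directions hold.

(→) Suppose m ≡ 7 (mod 15). Write m = 15j + 7. Then (15j + 7)³ = 3375j³ + 4725j² + 2205j + 343 = 15(225j³ + 315j² + 147j + 22) + 13, so m³ ≡ 13 (mod 15).

(←) Conversely, suppose m³ ≡ 13 (mod 15). The only residue r in {0, …, 14} with r³ ≡ 13 (mod 15) is r = 7, so m ≡ 7 (mod 15).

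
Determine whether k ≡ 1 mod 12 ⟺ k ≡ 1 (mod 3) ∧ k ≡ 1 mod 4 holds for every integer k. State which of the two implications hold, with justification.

The biconditional holds.

[⇐] If k ≡ 1 (mod 3) and k ≡ 1 (mod 4), then by the Chinese remainder theorem k ≡ 1 (mod 12). This is exactly k ≡ 1 (mod 12).

[⇒] Suppose k ≡ 1 (mod 12); write k = 12j + 1. Since 3 ∣ 12, reducing mod 3 gives k ≡ 1 (mod 3); since 4 ∣ 12, reducing mod 4 gives k ≡ 1 (mod 4).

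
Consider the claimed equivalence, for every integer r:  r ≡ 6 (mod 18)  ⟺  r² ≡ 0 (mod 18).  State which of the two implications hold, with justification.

Not equivalent: only (⇒) holds.

(→) Suppose r ≡ 6 (mod 18). Write r = 18j + 6. Then (18j + 6)² = 324j² + 216j + 36 = 18(18j² + 12j + 2) + 0, so r² ≡ 0 (mod 18).

(←) This fails: take r = 0. Then 0² = 0 ≡ 0 (mod 18), yet 0 ≡ 0 (mod 18), not 6.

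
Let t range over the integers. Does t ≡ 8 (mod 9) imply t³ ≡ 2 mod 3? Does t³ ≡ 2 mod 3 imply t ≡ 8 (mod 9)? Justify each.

(⇒) holds; (⇐) fails.

[⇐] This fails: take t = 2. Then 2³ = 8 ≡ 2 (mod 3), yet 2 ≡ 2 (mod 9), not 8.

[⇒] Suppose t ≡ 8 (mod 9). Then t³ ≡ 8³ = 512 (mod 9), and since 3 ∣ 9, also t³ ≡ 2 (mod 3).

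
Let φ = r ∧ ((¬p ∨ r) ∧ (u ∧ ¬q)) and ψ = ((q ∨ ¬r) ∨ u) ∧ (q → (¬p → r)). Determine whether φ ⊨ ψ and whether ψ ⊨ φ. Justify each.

(⇒) holds; (⇐) fails.

(→) Assume the antecedent. If p is true, the antecedent forces (p = T, r = T, q = F, u = T), and the consequent holds there. If p is false, the antecedent forces (p = F, r = T, q = F, u = T), and the consequent holds there. Either way the consequent holds.

(←) This fails. Under p = F, r = F, q = F, u = F, the left side is false but the right side is true.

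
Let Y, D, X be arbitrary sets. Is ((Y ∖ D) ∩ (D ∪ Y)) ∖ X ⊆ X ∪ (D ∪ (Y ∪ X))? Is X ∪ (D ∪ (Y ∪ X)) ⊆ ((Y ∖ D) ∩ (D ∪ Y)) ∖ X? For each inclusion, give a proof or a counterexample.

(⊆) holds; (⊇) fails.

Forward inclusion. Let x ∈ ((Y ∖ D) ∩ (D ∪ Y)) ∖ X. Then x ∈ Y and x ∉ D, X, from which x ∈ X ∪ (D ∪ (Y ∪ X)).

Reverse inclusion. This inclusion fails. Take Y = ∅, D = {1}, X = ∅; then 1 ∈ X ∪ (D ∪ (Y ∪ X)) but 1 ∉ ((Y ∖ D) ∩ (D ∪ Y)) ∖ X.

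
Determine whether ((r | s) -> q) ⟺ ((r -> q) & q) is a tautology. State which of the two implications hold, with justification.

Only the reverse direction holds.

(⇒) This fails. Under s = F, q = F, r = F, the left side is true but the right side is false.

(⇐) Assume the antecedent. If s is true, the antecedent forces (s = T, q = T, r = F) or (s = T, q = T, r = T), and (r | s) -> q holds there. If s is false, the antecedent forces (s = F, q = T, r = F) or (s = F, q = T, r = T), and (r | s) -> q holds there. Either way (r | s) -> q holds.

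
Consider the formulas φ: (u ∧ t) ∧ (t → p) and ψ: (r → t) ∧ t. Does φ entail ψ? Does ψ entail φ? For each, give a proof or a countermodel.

Only the forward implication holds.

Forward direction. Assume the antecedent. If r is true, the antecedent forces (r = T, t = T, p = T, u = T), and (r → t) ∧ t holds there. If r is false, the antecedent forces (r = F, t = T, p = T, u = T), and (r → t) ∧ t holds there. Either way (r → t) ∧ t holds.

Converse. This fails. Under r = F, t = T, p = F, u = F, the left side is false but the right side is true.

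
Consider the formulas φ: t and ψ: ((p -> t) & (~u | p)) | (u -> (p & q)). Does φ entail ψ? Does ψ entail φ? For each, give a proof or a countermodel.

Forward direction. This fails. Under q = F, u = T, p = F, t = T, the left side is true but the right side is false.

Converse. This fails. Under q = F, u = F, p = F, t = F, the left side is false but the right side is true.

Neither implication holds.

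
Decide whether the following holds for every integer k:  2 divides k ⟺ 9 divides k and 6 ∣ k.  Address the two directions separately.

Not equivalent: only (⇐) holds.

(→) This fails: take k = 2. Certainly 2 ∣ 2, but 9 ∤ 2.

(←) Suppose 9 ∣ k and 6 ∣ k. Any common multiple of 9 and 6 is a multiple of their lcm; here lcm(9, 6) = 9·6/gcd(9, 6) = 54/3 = 18, so 18 ∣ k. Since 2 ∣ 18, it follows that 2 ∣ k.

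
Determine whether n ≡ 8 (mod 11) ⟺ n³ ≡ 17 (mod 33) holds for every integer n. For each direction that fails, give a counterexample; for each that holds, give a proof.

(⇒) This fails: take n = 19. Then 19 ≡ 8 (mod 11), but 19³ = 6859 ≡ 28 (mod 33), not 17.

(⇐) Conversely, the residues r modulo 33 with r³ ≡ 17 (mod 33) are exactly {8}, and each is ≡ 8 (mod 11).

The forward direction fails; the converse holds.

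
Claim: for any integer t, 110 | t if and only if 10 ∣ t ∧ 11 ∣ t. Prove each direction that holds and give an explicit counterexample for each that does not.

(⟹) If 110 ∣ t, write t = 110q. Since 110 = 11·10, t = 10·(11q), so 10 ∣ t; and since 110 = 10·11, t = 11·(10q), so 11 ∣ t.

(⟸) Suppose 10 ∣ t and 11 ∣ t. Any common multiple of 10 and 11 is a multiple of their lcm; here gcd(10, 11) = 1, so lcm(10, 11) = 10·11 = 110, so 110 ∣ t.

The biconditional holds.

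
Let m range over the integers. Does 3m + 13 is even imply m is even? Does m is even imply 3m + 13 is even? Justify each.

Forward direction. This fails: m = 1 gives 3m + 13 = 16, which is even, but 1 is odd, not even.

Converse. This also fails: m = 6 is even, but 3m + 13 = 31 is odd, not even.

Neither implication holds.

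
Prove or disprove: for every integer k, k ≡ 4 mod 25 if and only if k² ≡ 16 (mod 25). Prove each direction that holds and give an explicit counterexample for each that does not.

(←) This fails: take k = 21. Then 21² = 441 ≡ 16 (mod 25), yet 21 ≡ 21 (mod 25), not 4.

(→) Suppose k ≡ 4 mod 25. Write k = 25j + 4. Then (25j + 4)² = 625j² + 200j + 16 = 25(25j² + 8j) + 16, so k² ≡ 16 (mod 25).

Only the forward direction holds.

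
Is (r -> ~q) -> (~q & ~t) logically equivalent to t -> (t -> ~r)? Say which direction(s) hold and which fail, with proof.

(⇒) fails and (⇐) fails.

(⟹) This fails. Under t = T, r = T, q = T, the left side is true but the right side is false.

(⟸) This fails. Under t = T, r = F, q = F, the left side is false but the right side is true.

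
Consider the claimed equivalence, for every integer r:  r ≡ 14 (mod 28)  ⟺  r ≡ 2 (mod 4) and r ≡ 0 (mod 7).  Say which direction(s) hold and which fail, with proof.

Both implications hold.

(→) Suppose r ≡ 14 (mod 28); write r = 28j + 14. Since 4 ∣ 28, reducing mod 4 gives r ≡ 14 ≡ 2 (mod 4); since 7 ∣ 28, reducing mod 7 gives r ≡ 14 ≡ 0 (mod 7).

(←) Conversely, if r ≡ 2 (mod 4) and r ≡ 0 (mod 7), then by the Chinese remainder theorem r ≡ 14 (mod 28). This is exactly r ≡ 14 (mod 28).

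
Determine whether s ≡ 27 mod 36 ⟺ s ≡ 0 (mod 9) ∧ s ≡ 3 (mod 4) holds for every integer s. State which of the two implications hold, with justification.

(⟸) If s ≡ 0 (mod 9) and s ≡ 3 (mod 4), then by the Chinese remainder theorem s ≡ 27 (mod 36). This is exactly s ≡ 27 (mod 36).

(⟹) Suppose s ≡ 27 (mod 36); write s = 36j + 27. Since 9 ∣ 36, reducing mod 9 gives s ≡ 27 ≡ 0 (mod 9); since 4 ∣ 36, reducing mod 4 gives s ≡ 27 ≡ 3 (mod 4).

Equivalent; both directions hold.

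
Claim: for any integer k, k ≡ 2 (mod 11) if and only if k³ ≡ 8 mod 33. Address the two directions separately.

Forward direction. This fails: take k = 13. Then 13 ≡ 2 (mod 11), but 13³ = 2197 ≡ 19 (mod 33), not 8.

Converse. The residues r modulo 33 with r³ ≡ 8 (mod 33) are exactly {2}, and each is ≡ 2 (mod 11).

Only the reverse direction holds.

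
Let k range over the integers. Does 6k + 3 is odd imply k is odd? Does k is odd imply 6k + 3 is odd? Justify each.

[⇐] Suppose k is odd. Since 6 is even, 6k is even for every k, so 6k + 3 has the same parity as 3, which is odd. Hence 6k + 3 is odd.

[⇒] This fails: take k = 4. Then 6k + 3 = 27, which is odd, yet k = 4 is even, not odd.

The forward direction fails; the converse holds.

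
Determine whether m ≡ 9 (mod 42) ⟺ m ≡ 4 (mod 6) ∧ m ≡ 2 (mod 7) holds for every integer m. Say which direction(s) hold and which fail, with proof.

Neither direction holds.

Forward direction. This fails: m = 9 gives 9 ≡ 9 (mod 42) but 9 ≡ 3 (mod 6), so the conjunction on the right does not hold.

Converse. This fails: m = 16 satisfies both congruences on the right (16 ≡ 4 mod 6 and 16 ≡ 2 mod 7) yet 16 ≡ 16 (mod 42), not 9.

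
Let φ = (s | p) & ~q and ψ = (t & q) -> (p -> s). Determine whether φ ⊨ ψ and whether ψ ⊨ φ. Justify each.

Not equivalent: only (⇒) holds.

(⟹) Assume the antecedent. If s is true, (t & q) -> (p -> s) reduces to true regardless of the other variables. If s is false, the antecedent forces (p = T, t = F, s = F, q = F) or (p = T, t = T, s = F, q = F), and (t & q) -> (p -> s) holds there. Either way (t & q) -> (p -> s) holds.

(⟸) This fails. Under p = F, t = F, s = F, q = F, the left side is false but the right side is true.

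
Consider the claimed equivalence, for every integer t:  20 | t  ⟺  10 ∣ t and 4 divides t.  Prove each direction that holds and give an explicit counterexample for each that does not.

The biconditional holds.

[⇒] If 20 ∣ t, write t = 20q. Since 20 = 2·10, t = 10·(2q), so 10 ∣ t; and since 20 = 5·4, t = 4·(5q), so 4 ∣ t.

[⇐] Suppose 10 ∣ t and 4 ∣ t. Any common multiple of 10 and 4 is a multiple of their lcm; here lcm(10, 4) = 10·4/gcd(10, 4) = 40/2 = 20, so 20 ∣ t.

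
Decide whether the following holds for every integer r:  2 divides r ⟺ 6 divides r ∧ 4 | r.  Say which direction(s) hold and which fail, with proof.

(→) This fails: take r = 2. Certainly 2 ∣ 2, but 6 ∤ 2.

(←) Suppose 6 ∣ r and 4 ∣ r. Any common multiple of 6 and 4 is a multiple of their lcm; here lcm(6, 4) = 6·4/gcd(6, 4) = 24/2 = 12, so 12 ∣ r. Since 2 ∣ 12, it follows that 2 ∣ r.

Not equivalent: only (⇐) holds.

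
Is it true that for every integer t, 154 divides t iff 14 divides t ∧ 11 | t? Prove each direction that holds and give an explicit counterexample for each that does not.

(→) If 154 ∣ t, write t = 154q. Since 154 = 11·14, t = 14·(11q), so 14 ∣ t; and since 154 = 14·11, t = 11·(14q), so 11 ∣ t.

(←) Suppose 14 ∣ t and 11 ∣ t. Any common multiple of 14 and 11 is a multiple of their lcm; here gcd(14, 11) = 1, so lcm(14, 11) = 14·11 = 154, so 154 ∣ t.

The biconditional holds.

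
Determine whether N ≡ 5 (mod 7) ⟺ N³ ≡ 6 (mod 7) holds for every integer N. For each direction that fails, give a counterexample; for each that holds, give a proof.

(←) This fails: take N = 3. Then 3³ = 27 ≡ 6 (mod 7), yet 3 ≡ 3 (mod 7), not 5.

(→) Suppose N ≡ 5 (mod 7). Write N = 7j + 5. Then (7j + 5)³ = 343j³ + 735j² + 525j + 125 = 7(49j³ + 105j² + 75j + 17) + 6, so N³ ≡ 6 (mod 7).

The forward direction holds; the converse fails.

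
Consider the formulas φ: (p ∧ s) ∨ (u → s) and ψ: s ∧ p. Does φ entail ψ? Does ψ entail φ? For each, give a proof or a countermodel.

(←) Assume the antecedent. If u is true, the antecedent forces (u = T, s = T, p = T), and (p ∧ s) ∨ (u → s) holds there. If u is false, (p ∧ s) ∨ (u → s) reduces to true regardless of the other variables. Either way (p ∧ s) ∨ (u → s) holds.

(→) This fails. Under u = F, s = F, p = F, the left side is true but the right side is false.

Only the reverse direction holds.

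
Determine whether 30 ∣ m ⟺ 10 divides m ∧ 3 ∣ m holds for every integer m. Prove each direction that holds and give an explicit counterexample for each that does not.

(⇒) If 30 ∣ m, write m = 30q. Since 30 = 3·10, m = 10·(3q), so 10 ∣ m; and since 30 = 10·3, m = 3·(10q), so 3 ∣ m.

(⇐) Suppose 10 ∣ m and 3 ∣ m. Any common multiple of 10 and 3 is a multiple of their lcm; here gcd(10, 3) = 1, so lcm(10, 3) = 10·3 = 30, so 30 ∣ m.

Both implications hold.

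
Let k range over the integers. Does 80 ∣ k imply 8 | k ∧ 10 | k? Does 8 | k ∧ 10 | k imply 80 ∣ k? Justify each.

The forward direction holds; the converse fails.

Forward direction. If 80 ∣ k, write k = 80q. Since 80 = 10·8, k = 8·(10q), so 8 ∣ k; and since 80 = 8·10, k = 10·(8q), so 10 ∣ k.

Converse. This fails: take k = 40. Both 8 ∣ 40 and 10 ∣ 40, yet 40 is not a multiple of 80 (since 40 = 0·80 + 40), so 80 ∤ 40.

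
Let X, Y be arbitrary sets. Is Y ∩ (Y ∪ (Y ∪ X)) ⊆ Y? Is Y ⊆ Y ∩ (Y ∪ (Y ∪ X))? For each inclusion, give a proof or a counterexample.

Both inclusions hold; the sets are equal.

(⟹) Let x ∈ Y ∩ (Y ∪ (Y ∪ X)). Then either x ∈ Y and x ∉ X; or x ∈ X ∩ Y. In each case x ∈ Y, so Y ∩ (Y ∪ (Y ∪ X)) ⊆ Y.

(⟸) Let x ∈ Y. Then either x ∈ Y and x ∉ X; or x ∈ X ∩ Y. In each case x ∈ Y ∩ (Y ∪ (Y ∪ X)), so Y ⊆ Y ∩ (Y ∪ (Y ∪ X)).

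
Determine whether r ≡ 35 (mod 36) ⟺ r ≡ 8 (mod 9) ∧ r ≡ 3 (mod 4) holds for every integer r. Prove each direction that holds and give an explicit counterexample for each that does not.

Equivalent; both directions hold.

Forward direction. Suppose r ≡ 35 (mod 36); write r = 36j + 35. Since 9 ∣ 36, reducing mod 9 gives r ≡ 35 ≡ 8 (mod 9); since 4 ∣ 36, reducing mod 4 gives r ≡ 35 ≡ 3 (mod 4).

Converse. If r ≡ 8 (mod 9) and r ≡ 3 (mod 4), then by the Chinese remainder theorem r ≡ 35 (mod 36). This is exactly r ≡ 35 (mod 36).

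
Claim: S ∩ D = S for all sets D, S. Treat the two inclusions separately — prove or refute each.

Forward inclusion. Let x ∈ S ∩ D. Then x ∈ D ∩ S, from which x ∈ S.

Reverse inclusion. This inclusion fails. Take D = ∅, S = {1}; then 1 ∈ S but 1 ∉ S ∩ D.

Only the forward inclusion holds.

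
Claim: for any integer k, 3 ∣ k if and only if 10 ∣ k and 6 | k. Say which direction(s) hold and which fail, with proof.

[⇒] This fails: take k = 3. Certainly 3 ∣ 3, but 10 ∤ 3.

[⇐] Suppose 10 ∣ k and 6 ∣ k. Any common multiple of 10 and 6 is a multiple of their lcm; here lcm(10, 6) = 10·6/gcd(10, 6) = 60/2 = 30, so 30 ∣ k. Since 3 ∣ 30, it follows that 3 ∣ k.

Only the converse holds.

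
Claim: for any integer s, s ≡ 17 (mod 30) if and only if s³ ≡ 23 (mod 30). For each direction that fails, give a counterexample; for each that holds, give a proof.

Both directions hold.

(→) Suppose s ≡ 17 (mod 30). Write s = 30j + 17. Then (30j + 17)³ = 27000j³ + 45900j² + 26010j + 4913 = 30(900j³ + 1530j² + 867j + 163) + 23, so s³ ≡ 23 (mod 30).

(←) Conversely, suppose s³ ≡ 23 (mod 30). The only residue r in {0, …, 29} with r³ ≡ 23 (mod 30) is r = 17, so s ≡ 17 (mod 30).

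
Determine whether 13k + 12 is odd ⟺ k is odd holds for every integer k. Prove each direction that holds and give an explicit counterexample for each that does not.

The biconditional holds.

(⟹) Suppose 13k + 12 is odd. Since 13 is odd, 13k and k have the same parity, so 13k + 12 ≡ k + 12 (mod 2). As 12 is even, 13k + 12 is odd exactly when k is odd. Thus k is odd.

(⟸) Conversely, suppose k is odd; write k = 2j + 1. Then 13k + 12 = 13·(2j + 1) + 12 = 2·13j + 25, which is odd.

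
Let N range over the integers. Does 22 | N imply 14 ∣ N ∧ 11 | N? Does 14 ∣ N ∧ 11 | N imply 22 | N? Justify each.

[⇐] Suppose 14 ∣ N and 11 ∣ N. Any common multiple of 14 and 11 is a multiple of their lcm; here gcd(14, 11) = 1, so lcm(14, 11) = 14·11 = 154, so 154 ∣ N. Since 22 ∣ 154, it follows that 22 ∣ N.

[⇒] This fails: take N = 22. Certainly 22 ∣ 22, but 14 ∤ 22.

Only the reverse direction holds.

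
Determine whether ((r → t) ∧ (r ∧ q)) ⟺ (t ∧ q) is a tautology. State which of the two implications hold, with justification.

Converse. This fails. Under r = F, q = T, t = T, the left side is false but the right side is true.

Forward direction. Assume the antecedent. If r is true, the antecedent forces (r = T, q = T, t = T), and t ∧ q holds there. If r is false, the antecedent cannot hold. Either way t ∧ q holds.

Not equivalent: only (⇒) holds.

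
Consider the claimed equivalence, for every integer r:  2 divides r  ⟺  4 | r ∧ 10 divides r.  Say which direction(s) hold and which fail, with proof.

Only the reverse direction holds.

(⟹) This fails: take r = 2. Certainly 2 ∣ 2, but 4 ∤ 2.

(⟸) Suppose 4 ∣ r and 10 ∣ r. Any common multiple of 4 and 10 is a multiple of their lcm; here lcm(4, 10) = 4·10/gcd(4, 10) = 40/2 = 20, so 20 ∣ r. Since 2 ∣ 20, it follows that 2 ∣ r.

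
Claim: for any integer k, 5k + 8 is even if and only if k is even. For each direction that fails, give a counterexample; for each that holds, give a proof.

Both implications hold.

Forward direction. Suppose 5k + 8 is even. Since 5 is odd, 5k and k have the same parity, so 5k + 8 ≡ k + 8 (mod 2). As 8 is even, 5k + 8 is even exactly when k is even. Thus k is even.

Converse. Suppose k is even; write k = 2j. Then 5k + 8 = 5·(2j) + 8 = 2·5j + 8, which is even.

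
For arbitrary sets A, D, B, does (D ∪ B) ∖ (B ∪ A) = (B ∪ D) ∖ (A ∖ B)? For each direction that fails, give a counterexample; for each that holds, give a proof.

(⊇) This inclusion fails. Take A = ∅, D = ∅, B = {1}; then 1 ∈ (B ∪ D) ∖ (A ∖ B) but 1 ∉ (D ∪ B) ∖ (B ∪ A).

(⊆) Let x ∈ (D ∪ B) ∖ (B ∪ A). Then x ∈ D and x ∉ A, B, from which x ∈ (B ∪ D) ∖ (A ∖ B).

Only the forward inclusion holds.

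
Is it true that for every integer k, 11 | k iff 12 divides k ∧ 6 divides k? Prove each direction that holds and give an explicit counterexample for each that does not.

Both directions fail.

[⇒] This fails: take k = 11. Certainly 11 ∣ 11, but 12 ∤ 11.

[⇐] This fails: take k = 12. Both 12 ∣ 12 and 6 ∣ 12, yet 12 is not a multiple of 11 (since 12 = 1·11 + 1), so 11 ∤ 12.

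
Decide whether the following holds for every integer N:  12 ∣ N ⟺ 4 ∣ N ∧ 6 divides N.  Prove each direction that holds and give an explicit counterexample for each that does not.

Forward direction. If 12 ∣ N, write N = 12q. Since 12 = 3·4, N = 4·(3q), so 4 ∣ N; and since 12 = 2·6, N = 6·(2q), so 6 ∣ N.

Converse. Suppose 4 ∣ N and 6 ∣ N. Any common multiple of 4 and 6 is a multiple of their lcm; here lcm(4, 6) = 4·6/gcd(4, 6) = 24/2 = 12, so 12 ∣ N.

Both directions hold; the statement is true.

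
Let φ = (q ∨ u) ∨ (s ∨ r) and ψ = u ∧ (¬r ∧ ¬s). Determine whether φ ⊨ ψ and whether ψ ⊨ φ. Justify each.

Only the converse holds.

Forward direction. This fails. Under u = F, r = T, q = F, s = F, the left side is true but the right side is false.

Converse. Assume the antecedent. If u is true, (q ∨ u) ∨ (s ∨ r) reduces to true regardless of the other variables. If u is false, the antecedent cannot hold. Either way (q ∨ u) ∨ (s ∨ r) holds.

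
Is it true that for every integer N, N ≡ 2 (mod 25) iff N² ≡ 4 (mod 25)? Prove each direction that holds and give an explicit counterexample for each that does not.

The forward direction holds; the converse fails.

Converse. This fails: take N = 23. Then 23² = 529 ≡ 4 (mod 25), yet 23 ≡ 23 (mod 25), not 2.

Forward direction. Suppose N ≡ 2 (mod 25). Write N = 25j + 2. Then (25j + 2)² = 625j² + 100j + 4 = 25(25j² + 4j) + 4, so N² ≡ 4 (mod 25).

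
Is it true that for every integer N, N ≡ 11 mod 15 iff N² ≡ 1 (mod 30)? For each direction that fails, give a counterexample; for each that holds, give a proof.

Forward direction. This fails: take N = 26. Then 26 ≡ 11 (mod 15), but 26² = 676 ≡ 16 (mod 30), not 1.

Converse. This fails: take N = 1. Then 1² = 1 ≡ 1 (mod 30), yet 1 ≡ 1 (mod 15), not 11.

Neither direction holds.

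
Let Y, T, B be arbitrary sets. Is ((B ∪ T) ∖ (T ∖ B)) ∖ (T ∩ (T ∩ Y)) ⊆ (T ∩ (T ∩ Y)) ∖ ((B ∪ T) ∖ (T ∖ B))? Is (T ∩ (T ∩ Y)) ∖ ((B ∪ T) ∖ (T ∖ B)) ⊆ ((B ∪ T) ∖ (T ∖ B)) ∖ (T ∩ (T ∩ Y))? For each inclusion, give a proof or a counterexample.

Forward inclusion. This inclusion fails. Take Y = ∅, T = ∅, B = {1}; then 1 ∈ ((B ∪ T) ∖ (T ∖ B)) ∖ (T ∩ (T ∩ Y)) but 1 ∉ (T ∩ (T ∩ Y)) ∖ ((B ∪ T) ∖ (T ∖ B)).

Reverse inclusion. This inclusion fails. Take Y = {1}, T = {1}, B = ∅; then 1 ∈ (T ∩ (T ∩ Y)) ∖ ((B ∪ T) ∖ (T ∖ B)) but 1 ∉ ((B ∪ T) ∖ (T ∖ B)) ∖ (T ∩ (T ∩ Y)).

Both inclusions fail.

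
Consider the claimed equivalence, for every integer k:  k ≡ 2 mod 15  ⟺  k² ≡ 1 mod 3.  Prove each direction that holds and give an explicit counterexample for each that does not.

(→) Suppose k ≡ 2 (mod 15). Then k² ≡ 2² = 4 (mod 15), and since 3 ∣ 15, also k² ≡ 1 (mod 3).

(←) This fails: take k = 1. Then 1² = 1 ≡ 1 (mod 3), yet 1 ≡ 1 (mod 15), not 2.

The forward direction holds; the converse fails.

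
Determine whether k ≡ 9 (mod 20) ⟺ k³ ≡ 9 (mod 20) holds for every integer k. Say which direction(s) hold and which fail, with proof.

Both implications hold.

(→) Suppose k ≡ 9 (mod 20). Write k = 20j + 9. Then (20j + 9)³ = 8000j³ + 10800j² + 4860j + 729 = 20(400j³ + 540j² + 243j + 36) + 9, so k³ ≡ 9 (mod 20).

(←) Conversely, suppose k³ ≡ 9 (mod 20). The only residue r in {0, …, 19} with r³ ≡ 9 (mod 20) is r = 9, so k ≡ 9 (mod 20).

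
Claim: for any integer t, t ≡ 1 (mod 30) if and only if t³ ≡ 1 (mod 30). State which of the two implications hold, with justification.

The biconditional holds.

Forward direction. Suppose t ≡ 1 (mod 30). Write t = 30j + 1. Then (30j + 1)³ = 27000j³ + 2700j² + 90j + 1 = 30(900j³ + 90j² + 3j) + 1, so t³ ≡ 1 (mod 30).

Converse. Suppose t³ ≡ 1 (mod 30). The only residue r in {0, …, 29} with r³ ≡ 1 (mod 30) is r = 1, so t ≡ 1 (mod 30).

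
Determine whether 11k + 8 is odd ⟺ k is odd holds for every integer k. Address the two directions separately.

(→) Suppose 11k + 8 is odd. Since 11 is odd, 11k and k have the same parity, so 11k + 8 ≡ k + 8 (mod 2). As 8 is even, 11k + 8 is odd exactly when k is odd. Thus k is odd.

(←) Conversely, suppose k is odd; write k = 2j + 1. Then 11k + 8 = 11·(2j + 1) + 8 = 2·11j + 19, which is odd.

Both implications hold.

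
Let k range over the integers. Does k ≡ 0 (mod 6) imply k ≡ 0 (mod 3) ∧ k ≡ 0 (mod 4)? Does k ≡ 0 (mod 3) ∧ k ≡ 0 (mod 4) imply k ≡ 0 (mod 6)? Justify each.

The forward direction fails; the converse holds.

(⇒) This fails: k = 6 gives 6 ≡ 0 (mod 6) but 6 ≡ 2 (mod 4), so the conjunction on the right does not hold.

(⇐) Conversely, if k ≡ 0 (mod 3) and k ≡ 0 (mod 4), then by the Chinese remainder theorem k ≡ 0 (mod 12). Since 0 ≡ 0 (mod 6) and 6 ∣ 12, we get k ≡ 0 (mod 6).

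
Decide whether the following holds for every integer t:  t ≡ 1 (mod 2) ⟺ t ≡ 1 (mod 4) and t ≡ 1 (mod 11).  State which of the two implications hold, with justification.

Only the reverse direction holds.

Forward direction. This fails: t = 3 gives 3 ≡ 1 (mod 2) but 3 ≡ 3 (mod 4), so the conjunction on the right does not hold.

Converse. If t ≡ 1 (mod 4) and t ≡ 1 (mod 11), then by the Chinese remainder theorem t ≡ 1 (mod 44). Since 1 ≡ 1 (mod 2) and 2 ∣ 44, we get t ≡ 1 (mod 2).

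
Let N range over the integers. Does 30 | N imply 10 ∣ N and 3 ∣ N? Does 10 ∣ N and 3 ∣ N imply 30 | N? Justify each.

(⟹) If 30 ∣ N, write N = 30q. Since 30 = 3·10, N = 10·(3q), so 10 ∣ N; and since 30 = 10·3, N = 3·(10q), so 3 ∣ N.

(⟸) Suppose 10 ∣ N and 3 ∣ N. Any common multiple of 10 and 3 is a multiple of their lcm; here gcd(10, 3) = 1, so lcm(10, 3) = 10·3 = 30, so 30 ∣ N.

Both directions hold.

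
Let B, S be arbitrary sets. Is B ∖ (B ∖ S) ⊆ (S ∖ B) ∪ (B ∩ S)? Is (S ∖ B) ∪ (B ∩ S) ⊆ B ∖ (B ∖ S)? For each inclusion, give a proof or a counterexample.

(⟹) Let x ∈ B ∖ (B ∖ S). Then x ∈ B ∩ S, from which x ∈ (S ∖ B) ∪ (B ∩ S).

(⟸) This inclusion fails. Take B = ∅, S = {1}; then 1 ∈ (S ∖ B) ∪ (B ∩ S) but 1 ∉ B ∖ (B ∖ S).

The sets are not equal: only the forward inclusion holds.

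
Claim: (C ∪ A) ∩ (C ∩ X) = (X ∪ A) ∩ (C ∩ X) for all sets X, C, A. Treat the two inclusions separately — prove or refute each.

Both inclusions hold; the sets are equal.

(⊆) Let x ∈ (C ∪ A) ∩ (C ∩ X). Then either x ∈ X ∩ C and x ∉ A; or x ∈ X ∩ C ∩ A. In each case x ∈ (X ∪ A) ∩ (C ∩ X), so (C ∪ A) ∩ (C ∩ X) ⊆ (X ∪ A) ∩ (C ∩ X).

(⊇) Let x ∈ (X ∪ A) ∩ (C ∩ X). Then either x ∈ X ∩ C and x ∉ A; or x ∈ X ∩ C ∩ A. In each case x ∈ (C ∪ A) ∩ (C ∩ X), so (X ∪ A) ∩ (C ∩ X) ⊆ (C ∪ A) ∩ (C ∩ X).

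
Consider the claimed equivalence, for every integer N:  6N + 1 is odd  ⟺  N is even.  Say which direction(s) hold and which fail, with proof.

(⇒) This fails: take N = 5. Then 6N + 1 = 31, which is odd, yet N = 5 is odd, not even.

(⇐) Suppose N is even. Since 6 is even, 6N is even for every N, so 6N + 1 has the same parity as 1, which is odd. Hence 6N + 1 is odd.

(⇒) fails; (⇐) holds.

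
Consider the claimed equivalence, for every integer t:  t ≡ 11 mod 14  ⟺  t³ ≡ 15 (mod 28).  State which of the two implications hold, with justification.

(⇒) This fails: take t = 25. Then 25 ≡ 11 (mod 14), but 25³ = 15625 ≡ 1 (mod 28), not 15.

(⇐) This fails: take t = 15. Then 15³ = 3375 ≡ 15 (mod 28), yet 15 ≡ 1 (mod 14), not 11.

Neither implication holds.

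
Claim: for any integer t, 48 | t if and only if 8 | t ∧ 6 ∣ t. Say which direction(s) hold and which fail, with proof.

(⟹) If 48 ∣ t, write t = 48q. Since 48 = 6·8, t = 8·(6q), so 8 ∣ t; and since 48 = 8·6, t = 6·(8q), so 6 ∣ t.

(⟸) This fails: take t = 24. Both 8 ∣ 24 and 6 ∣ 24, yet 24 is not a multiple of 48 (since 24 = 0·48 + 24), so 48 ∤ 24.

(⇒) holds; (⇐) fails.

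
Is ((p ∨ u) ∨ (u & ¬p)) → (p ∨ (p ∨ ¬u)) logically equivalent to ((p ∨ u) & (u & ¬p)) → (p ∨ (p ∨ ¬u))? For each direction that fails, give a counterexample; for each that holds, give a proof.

[⇒] Assume the antecedent. If u is true, the antecedent forces (u = T, p = T), and the consequent holds there. If u is false, the consequent reduces to true regardless of the other variables. Either way the consequent holds.

[⇐] Assume the antecedent. If u is true, the antecedent forces (u = T, p = T), and the consequent holds there. If u is false, the consequent reduces to true regardless of the other variables. Either way the consequent holds.

Both directions hold.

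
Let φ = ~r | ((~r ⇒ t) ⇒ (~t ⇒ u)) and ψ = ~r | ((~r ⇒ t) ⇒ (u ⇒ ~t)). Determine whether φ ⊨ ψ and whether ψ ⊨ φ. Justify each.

(⟹) This fails. Under u = T, r = T, t = T, the left side is true but the right side is false.

(⟸) This fails. Under u = F, r = T, t = F, the left side is false but the right side is true.

(⇒) fails and (⇐) fails.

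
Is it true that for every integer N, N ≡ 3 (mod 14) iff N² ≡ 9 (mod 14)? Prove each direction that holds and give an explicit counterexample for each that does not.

Converse. This fails: take N = 11. Then 11² = 121 ≡ 9 (mod 14), yet 11 ≡ 11 (mod 14), not 3.

Forward direction. Suppose N ≡ 3 (mod 14). Write N = 14j + 3. Then (14j + 3)² = 196j² + 84j + 9 = 14(14j² + 6j) + 9, so N² ≡ 9 (mod 14).

Not equivalent: only (⇒) holds.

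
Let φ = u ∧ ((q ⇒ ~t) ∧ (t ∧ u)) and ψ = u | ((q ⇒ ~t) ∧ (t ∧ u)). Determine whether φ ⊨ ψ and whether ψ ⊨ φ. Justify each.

(⟸) This fails. Under q = F, u = T, t = F, the left side is false but the right side is true.

(⟹) Assume the antecedent. If q is true, the antecedent cannot hold. If q is false, the antecedent forces (q = F, u = T, t = T), and u | ((q ⇒ ~t) ∧ (t ∧ u)) holds there. Either way u | ((q ⇒ ~t) ∧ (t ∧ u)) holds.

The forward direction holds; the converse fails.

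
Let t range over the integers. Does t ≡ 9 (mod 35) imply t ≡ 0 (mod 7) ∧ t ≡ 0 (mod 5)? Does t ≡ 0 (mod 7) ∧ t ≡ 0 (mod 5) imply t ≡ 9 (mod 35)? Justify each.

(⟹) This fails: t = 9 gives 9 ≡ 9 (mod 35) but 9 ≡ 2 (mod 7), so the conjunction on the right does not hold.

(⟸) This fails: t = 0 satisfies both congruences on the right (0 ≡ 0 mod 7 and 0 ≡ 0 mod 5) yet 0 ≡ 0 (mod 35), not 9.

Both directions fail.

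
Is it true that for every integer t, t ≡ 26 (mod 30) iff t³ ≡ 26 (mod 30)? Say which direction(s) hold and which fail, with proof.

Both implications hold.

(⟹) Suppose t ≡ 26 (mod 30). Write t = 30j + 26. Then (30j + 26)³ = 27000j³ + 70200j² + 60840j + 17576 = 30(900j³ + 2340j² + 2028j + 585) + 26, so t³ ≡ 26 (mod 30).

(⟸) Conversely, suppose t³ ≡ 26 (mod 30). The only residue r in {0, …, 29} with r³ ≡ 26 (mod 30) is r = 26, so t ≡ 26 (mod 30).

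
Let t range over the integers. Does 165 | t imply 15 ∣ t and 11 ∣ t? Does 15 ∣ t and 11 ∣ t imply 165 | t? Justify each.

(⇒) If 165 ∣ t, write t = 165q. Since 165 = 11·15, t = 15·(11q), so 15 ∣ t; and since 165 = 15·11, t = 11·(15q), so 11 ∣ t.

(⇐) Suppose 15 ∣ t and 11 ∣ t. Any common multiple of 15 and 11 is a multiple of their lcm; here gcd(15, 11) = 1, so lcm(15, 11) = 15·11 = 165, so 165 ∣ t.

The biconditional holds.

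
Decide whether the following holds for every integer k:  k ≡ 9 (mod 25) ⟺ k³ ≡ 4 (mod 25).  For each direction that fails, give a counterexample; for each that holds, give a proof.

Converse. Suppose k³ ≡ 4 (mod 25). The only residue r in {0, …, 24} with r³ ≡ 4 (mod 25) is r = 9, so k ≡ 9 (mod 25).

Forward direction. Suppose k ≡ 9 (mod 25). Write k = 25j + 9. Then (25j + 9)³ = 15625j³ + 16875j² + 6075j + 729 = 25(625j³ + 675j² + 243j + 29) + 4, so k³ ≡ 4 (mod 25).

Both implications hold.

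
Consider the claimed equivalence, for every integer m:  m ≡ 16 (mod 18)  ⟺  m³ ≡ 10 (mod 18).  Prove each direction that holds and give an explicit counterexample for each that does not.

Only the forward direction holds.

[⇒] Suppose m ≡ 16 (mod 18). Write m = 18j + 16. Then (18j + 16)³ = 5832j³ + 15552j² + 13824j + 4096 = 18(324j³ + 864j² + 768j + 227) + 10, so m³ ≡ 10 (mod 18).

[⇐] This fails: take m = 4. Then 4³ = 64 ≡ 10 (mod 18), yet 4 ≡ 4 (mod 18), not 16.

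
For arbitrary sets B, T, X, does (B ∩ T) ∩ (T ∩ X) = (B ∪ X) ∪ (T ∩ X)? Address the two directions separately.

Forward inclusion. Let x ∈ (B ∩ T) ∩ (T ∩ X). Then x ∈ B ∩ T ∩ X, from which x ∈ (B ∪ X) ∪ (T ∩ X).

Reverse inclusion. This inclusion fails. Take B = {1}, T = ∅, X = ∅; then 1 ∈ (B ∪ X) ∪ (T ∩ X) but 1 ∉ (B ∩ T) ∩ (T ∩ X).

The sets are not equal: only the forward inclusion holds.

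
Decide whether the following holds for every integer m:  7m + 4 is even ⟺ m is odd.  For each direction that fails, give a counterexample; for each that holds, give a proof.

[⇒] This fails: m = 4 gives 7m + 4 = 32, which is even, but 4 is even, not odd.

[⇐] This also fails: m = 1 is odd, but 7m + 4 = 11 is odd, not even.

Neither implication holds.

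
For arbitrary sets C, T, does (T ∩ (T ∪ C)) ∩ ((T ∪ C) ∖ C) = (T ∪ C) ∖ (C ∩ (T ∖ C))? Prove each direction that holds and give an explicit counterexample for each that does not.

(⟹) Let x ∈ (T ∩ (T ∪ C)) ∩ ((T ∪ C) ∖ C). Then x ∈ T and x ∉ C, from which x ∈ (T ∪ C) ∖ (C ∩ (T ∖ C)).

(⟸) This inclusion fails. Take C = {1}, T = ∅; then 1 ∈ (T ∪ C) ∖ (C ∩ (T ∖ C)) but 1 ∉ (T ∩ (T ∪ C)) ∩ ((T ∪ C) ∖ C).

The sets are not equal: only the forward inclusion holds.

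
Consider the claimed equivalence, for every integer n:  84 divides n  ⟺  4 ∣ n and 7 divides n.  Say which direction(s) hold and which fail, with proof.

Only the forward implication holds.

Converse. This fails: take n = 28. Both 4 ∣ 28 and 7 ∣ 28, yet 28 is not a multiple of 84 (since 28 = 0·84 + 28), so 84 ∤ 28.

Forward direction. If 84 ∣ n, write n = 84q. Since 84 = 21·4, n = 4·(21q), so 4 ∣ n; and since 84 = 12·7, n = 7·(12q), so 7 ∣ n.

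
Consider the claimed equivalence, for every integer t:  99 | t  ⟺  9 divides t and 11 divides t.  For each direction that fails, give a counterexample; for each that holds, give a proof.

Both implications hold.

(⇒) If 99 ∣ t, write t = 99q. Since 99 = 11·9, t = 9·(11q), so 9 ∣ t; and since 99 = 9·11, t = 11·(9q), so 11 ∣ t.

(⇐) Suppose 9 ∣ t and 11 ∣ t. Any common multiple of 9 and 11 is a multiple of their lcm; here gcd(9, 11) = 1, so lcm(9, 11) = 9·11 = 99, so 99 ∣ t.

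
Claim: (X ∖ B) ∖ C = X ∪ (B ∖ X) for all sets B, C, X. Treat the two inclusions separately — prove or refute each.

The sets are not equal: only the forward inclusion holds.

Reverse inclusion. This inclusion fails. Take B = {1}, C = ∅, X = ∅; then 1 ∈ X ∪ (B ∖ X) but 1 ∉ (X ∖ B) ∖ C.

Forward inclusion. Let x ∈ (X ∖ B) ∖ C. Then x ∈ X and x ∉ B, C, from which x ∈ X ∪ (B ∖ X).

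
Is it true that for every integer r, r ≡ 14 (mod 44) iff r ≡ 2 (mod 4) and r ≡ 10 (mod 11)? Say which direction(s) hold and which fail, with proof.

(⟹) This fails: r = 14 gives 14 ≡ 14 (mod 44) but 14 ≡ 3 (mod 11), so the conjunction on the right does not hold.

(⟸) This fails: r = 10 satisfies both congruences on the right (10 ≡ 2 mod 4 and 10 ≡ 10 mod 11) yet 10 ≡ 10 (mod 44), not 14.

Both directions fail.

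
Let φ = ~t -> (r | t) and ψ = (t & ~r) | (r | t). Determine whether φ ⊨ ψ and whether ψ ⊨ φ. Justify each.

Both directions hold; the statement is true.

(→) Assume the antecedent. If t is true, (t & ~r) | (r | t) reduces to true regardless of the other variables. If t is false, the antecedent forces (t = F, r = T), and (t & ~r) | (r | t) holds there. Either way (t & ~r) | (r | t) holds.

(←) Assume the antecedent. If t is true, ~t -> (r | t) reduces to true regardless of the other variables. If t is false, the antecedent forces (t = F, r = T), and ~t -> (r | t) holds there. Either way ~t -> (r | t) holds.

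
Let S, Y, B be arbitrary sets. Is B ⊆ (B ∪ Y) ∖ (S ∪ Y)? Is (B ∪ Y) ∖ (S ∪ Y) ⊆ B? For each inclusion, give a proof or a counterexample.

Only the reverse inclusion holds.

Forward inclusion. This inclusion fails. Take S = {1}, Y = ∅, B = {1}; then 1 ∈ B but 1 ∉ (B ∪ Y) ∖ (S ∪ Y).

Reverse inclusion. Let x ∈ (B ∪ Y) ∖ (S ∪ Y). Then x ∈ B and x ∉ S, Y, from which x ∈ B.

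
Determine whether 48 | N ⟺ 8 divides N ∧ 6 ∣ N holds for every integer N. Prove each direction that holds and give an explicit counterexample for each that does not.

(⇒) If 48 ∣ N, write N = 48q. Since 48 = 6·8, N = 8·(6q), so 8 ∣ N; and since 48 = 8·6, N = 6·(8q), so 6 ∣ N.

(⇐) This fails: take N = 24. Both 8 ∣ 24 and 6 ∣ 24, yet 24 is not a multiple of 48 (since 24 = 0·48 + 24), so 48 ∤ 24.

(⇒) holds; (⇐) fails.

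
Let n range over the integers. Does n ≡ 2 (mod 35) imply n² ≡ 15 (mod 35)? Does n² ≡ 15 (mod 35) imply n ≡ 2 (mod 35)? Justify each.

[⇒] This fails: take n = 2. Then 2 ≡ 2 (mod 35), but 2² = 4 ≡ 4 (mod 35), not 15.

[⇐] This fails: take n = 15. Then 15² = 225 ≡ 15 (mod 35), yet 15 ≡ 15 (mod 35), not 2.

Neither direction holds.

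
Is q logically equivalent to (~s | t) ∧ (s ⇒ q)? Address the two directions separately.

(⇒) This fails. Under s = T, t = F, q = T, the left side is true but the right side is false.

(⇐) This fails. Under s = F, t = F, q = F, the left side is false but the right side is true.

Neither implication holds.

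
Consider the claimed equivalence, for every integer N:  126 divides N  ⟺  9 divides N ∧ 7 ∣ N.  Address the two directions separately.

(⇐) This fails: take N = 63. Both 9 ∣ 63 and 7 ∣ 63, yet 63 is not a multiple of 126 (since 63 = 0·126 + 63), so 126 ∤ 63.

(⇒) If 126 ∣ N, write N = 126q. Since 126 = 14·9, N = 9·(14q), so 9 ∣ N; and since 126 = 18·7, N = 7·(18q), so 7 ∣ N.

Only the forward implication holds.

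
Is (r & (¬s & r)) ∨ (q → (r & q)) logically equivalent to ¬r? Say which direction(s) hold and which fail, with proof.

[⇒] This fails. Under q = F, s = F, r = T, the left side is true but the right side is false.

[⇐] This fails. Under q = T, s = F, r = F, the left side is false but the right side is true.

Neither direction holds.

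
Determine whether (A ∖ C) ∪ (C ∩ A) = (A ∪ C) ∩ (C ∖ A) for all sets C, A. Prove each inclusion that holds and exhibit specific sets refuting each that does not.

(⊆) This inclusion fails. Take C = ∅, A = {1}; then 1 ∈ (A ∖ C) ∪ (C ∩ A) but 1 ∉ (A ∪ C) ∩ (C ∖ A).

(⊇) This inclusion fails. Take C = {1}, A = ∅; then 1 ∈ (A ∪ C) ∩ (C ∖ A) but 1 ∉ (A ∖ C) ∪ (C ∩ A).

Neither inclusion holds.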